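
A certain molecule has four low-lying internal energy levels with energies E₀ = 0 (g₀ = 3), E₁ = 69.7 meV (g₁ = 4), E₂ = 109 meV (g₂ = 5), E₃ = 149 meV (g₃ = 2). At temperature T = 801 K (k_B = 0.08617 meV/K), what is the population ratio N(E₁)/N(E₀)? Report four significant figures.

k_BT = 0.08617 × 801 K = 69.0222 meV.
n₁/n₀ = (g₁/g₀) exp[−(E₁−E₀)/kT] = (4/3) × exp(−(69.7 meV)/(69.0222 meV)) = (4/3) × exp(-1.00982) = 0.4857.

0.4857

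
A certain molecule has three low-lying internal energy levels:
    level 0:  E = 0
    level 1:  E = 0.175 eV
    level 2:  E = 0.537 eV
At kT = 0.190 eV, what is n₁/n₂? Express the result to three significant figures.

6.72

n₁/n₂ = exp[−(E₁−E₂)/kT] = exp(−(-0.362 eV)/(0.190 eV)) = exp(1.9053) = 6.72.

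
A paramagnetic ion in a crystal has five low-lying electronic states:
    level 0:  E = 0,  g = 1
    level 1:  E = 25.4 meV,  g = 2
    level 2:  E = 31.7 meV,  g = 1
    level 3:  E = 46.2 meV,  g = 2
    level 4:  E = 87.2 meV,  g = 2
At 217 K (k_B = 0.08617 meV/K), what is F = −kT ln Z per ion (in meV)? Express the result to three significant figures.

-11.9 meV

k_BT = 0.08617 × 217 K = 18.699 meV.
Eᵢ/kT = 0, 1.3584, 1.6953, 2.4707, 4.6634.
Z = Σ gᵢe^(−Eᵢ/kT) = 1·e^(−0) + 2·e^(−1.3584) + 1·e^(−1.6953) + 2·e^(−2.4707) + 2·e^(−4.6634) = 1.0000 + 0.51414 + 0.18354 + 0.16905 + 0.018869 = 1.8856.
F = −kT ln Z = −18.699 × ln(1.8856) = −18.699 × 0.63425 = -11.9 meV.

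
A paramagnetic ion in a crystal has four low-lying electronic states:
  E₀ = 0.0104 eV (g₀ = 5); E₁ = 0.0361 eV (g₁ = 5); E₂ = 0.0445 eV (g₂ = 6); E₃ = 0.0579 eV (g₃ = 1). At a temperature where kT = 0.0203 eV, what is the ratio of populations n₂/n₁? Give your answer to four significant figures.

0.7934

n₂/n₁ = (g₂/g₁) exp[−(E₂−E₁)/kT] = (6/5) × exp(−(0.0084 eV)/(0.0203 eV)) = (6/5) × exp(-0.413793) = 0.7934.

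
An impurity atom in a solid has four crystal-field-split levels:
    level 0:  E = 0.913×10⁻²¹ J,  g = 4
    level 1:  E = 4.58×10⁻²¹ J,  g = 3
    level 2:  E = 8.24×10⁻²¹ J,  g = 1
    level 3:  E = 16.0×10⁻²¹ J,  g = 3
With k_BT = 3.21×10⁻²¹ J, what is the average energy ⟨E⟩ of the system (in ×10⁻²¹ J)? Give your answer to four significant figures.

Eᵢ/kT = 0.284424, 1.42679, 2.56698, 4.98442.
Z = Σ gᵢe^(−Eᵢ/kT) = 4·e^(−0.284424) + 3·e^(−1.42679) + 1·e^(−2.56698) + 3·e^(−4.98442) = 3.00979 + 0.720235 + 0.0767670 + 0.0205312 = 3.82732.
⟨E⟩ = Σ Eᵢ gᵢe^(−Eᵢ/kT) / Z = (0.913·3.00979 + 4.58·0.720235 + 8.24·0.0767670 + 16.0·0.0205312) / 3.82732 = 1.831 ×10⁻²¹ J.

1.831 ×10⁻²¹ J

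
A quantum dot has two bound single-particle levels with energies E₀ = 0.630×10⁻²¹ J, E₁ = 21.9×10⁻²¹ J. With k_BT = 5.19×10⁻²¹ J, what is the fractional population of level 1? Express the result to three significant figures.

Eᵢ/kT = 0.12139, 4.2197.
Z = Σ e^(−Eᵢ/kT) = e^(−0.12139) + e^(−4.2197) = 0.88569 + 0.014703 = 0.90039.
P₁ = e^(−E₁/kT) / Z = 0.014703/0.90039 = 0.0163.

0.0163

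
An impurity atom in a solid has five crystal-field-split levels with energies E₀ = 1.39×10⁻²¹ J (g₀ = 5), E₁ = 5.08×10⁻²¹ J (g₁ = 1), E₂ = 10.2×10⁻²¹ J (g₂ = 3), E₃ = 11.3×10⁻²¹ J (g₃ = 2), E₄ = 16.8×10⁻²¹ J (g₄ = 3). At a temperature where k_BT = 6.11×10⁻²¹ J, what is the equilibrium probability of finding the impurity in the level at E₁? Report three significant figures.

0.0793

Eᵢ/kT = 0.22750, 0.83142, 1.6694, 1.8494, 2.7496.
Z = Σ gᵢe^(−Eᵢ/kT) = 5·e^(−0.22750) + 1·e^(−0.83142) + 3·e^(−1.6694) + 2·e^(−1.8494) + 3·e^(−2.7496) = 3.9826 + 0.43543 + 0.56508 + 0.31466 + 0.19186 = 5.4896.
P₁ = g₁ e^(−E₁/kT) / Z = 0.43543/5.4896 = 0.0793.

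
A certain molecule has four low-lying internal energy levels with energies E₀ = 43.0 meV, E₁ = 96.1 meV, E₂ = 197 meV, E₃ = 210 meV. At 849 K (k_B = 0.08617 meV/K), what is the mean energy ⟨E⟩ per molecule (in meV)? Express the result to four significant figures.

79.01 meV

k_BT = 0.08617 × 849 K = 73.1583 meV.
Eᵢ/kT = 0.587767, 1.31359, 2.69279, 2.87049.
Z = Σ e^(−Eᵢ/kT) = e^(−0.587767) + e^(−1.31359) + e^(−2.69279) + e^(−2.87049) = 0.555566 + 0.268853 + 0.0676918 + 0.0566712 = 0.948782.
⟨E⟩ = Σ Eᵢ e^(−Eᵢ/kT) / Z = (43.0·0.555566 + 96.1·0.268853 + 197·0.0676918 + 210·0.0566712) / 0.948782 = 79.01 meV.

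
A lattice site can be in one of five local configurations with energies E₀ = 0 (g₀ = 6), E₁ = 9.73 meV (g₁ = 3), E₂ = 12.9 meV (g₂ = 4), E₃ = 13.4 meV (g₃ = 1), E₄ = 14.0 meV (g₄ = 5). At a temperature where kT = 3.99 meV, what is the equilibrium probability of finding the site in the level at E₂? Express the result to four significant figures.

Eᵢ/kT = 0, 2.43860, 3.23308, 3.35840, 3.50877.
Z = Σ gᵢe^(−Eᵢ/kT) = 6·e^(−0) + 3·e^(−2.43860) + 4·e^(−3.23308) + 1·e^(−3.35840) + 5·e^(−3.50877) = 6.00000 + 0.261849 + 0.157743 + 0.0347909 + 0.149669 = 6.60405.
P₂ = g₂ e^(−E₂/kT) / Z = 0.157743/6.60405 = 0.02389.

0.02389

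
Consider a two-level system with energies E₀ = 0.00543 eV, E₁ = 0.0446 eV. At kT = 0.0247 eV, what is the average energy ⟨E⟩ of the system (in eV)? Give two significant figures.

Eᵢ/kT = 0.2198, 1.806.
Z = Σ e^(−Eᵢ/kT) = e^(−0.2198) + e^(−1.806) = 0.8027 + 0.1643 = 0.9670.
⟨E⟩ = Σ Eᵢ e^(−Eᵢ/kT) / Z = (0.00543·0.8027 + 0.0446·0.1643) / 0.9670 = 0.012 eV.

0.012 eV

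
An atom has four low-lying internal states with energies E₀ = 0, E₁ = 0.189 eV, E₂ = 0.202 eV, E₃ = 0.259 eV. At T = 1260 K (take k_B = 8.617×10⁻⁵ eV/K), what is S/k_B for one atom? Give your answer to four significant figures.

k_BT = 8.617×10⁻⁵ × 1260 K = 0.108574 eV.
Eᵢ/kT = 0, 1.74075, 1.86048, 2.38547.
Z = Σ e^(−Eᵢ/kT) = e^(−0) + e^(−1.74075) + e^(−1.86048) + e^(−2.38547) = 1.00000 + 0.175389 + 0.155598 + 0.0920457 = 1.42303.
⟨E⟩ = Σ EᵢPᵢ = 0.0621344 eV.
S/k_B = ln Z + ⟨E⟩/kT = ln(1.42303) + 0.0621344/0.108574 = 0.352788 + 0.572277 = 0.9251.

0.9251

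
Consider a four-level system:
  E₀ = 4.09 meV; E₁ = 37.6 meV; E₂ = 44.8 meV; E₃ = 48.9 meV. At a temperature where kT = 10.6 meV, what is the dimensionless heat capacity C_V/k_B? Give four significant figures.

Eᵢ/kT = 0.385849, 3.54717, 4.22642, 4.61321.
Z = Σ e^(−Eᵢ/kT) = e^(−0.385849) + e^(−3.54717) + e^(−4.22642) + e^(−4.61321) = 0.679873 + 0.0288060 + 0.0146046 + 0.00991992 = 0.733204.
⟨E⟩ = 6.82369 meV, ⟨E²⟩ = 143.385 meV².
C_V/k_B = (⟨E²⟩ − ⟨E⟩²)/(kT)² = (143.385 − 46.5627)/112.360 = 0.8617.

0.8617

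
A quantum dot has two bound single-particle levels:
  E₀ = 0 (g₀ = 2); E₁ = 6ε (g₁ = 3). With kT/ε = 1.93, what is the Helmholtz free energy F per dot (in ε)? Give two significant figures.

Eᵢ/kT = 0, 3.109.
Z = Σ gᵢe^(−Eᵢ/kT) = 2·e^(−0) + 3·e^(−3.109) = 2.000 + 0.1339 = 2.134.
F = −kT ln Z = −1.93 × ln(2.134) = −1.93 × 0.7580 = -1.5 ε.

-1.5 ε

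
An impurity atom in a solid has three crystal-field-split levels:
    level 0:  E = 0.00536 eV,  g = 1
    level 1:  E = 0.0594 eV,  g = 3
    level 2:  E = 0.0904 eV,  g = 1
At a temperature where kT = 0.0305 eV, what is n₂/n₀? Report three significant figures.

0.0615

n₂/n₀ = (g₂/g₀) exp[−(E₂−E₀)/kT] = (1/1) × exp(−(0.08504 eV)/(0.0305 eV)) = (1/1) × exp(-2.7882) = 0.0615.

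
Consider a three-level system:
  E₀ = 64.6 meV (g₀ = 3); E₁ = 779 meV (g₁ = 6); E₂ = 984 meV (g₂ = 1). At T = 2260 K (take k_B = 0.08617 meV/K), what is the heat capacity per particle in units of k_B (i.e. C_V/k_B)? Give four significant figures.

0.6779

k_BT = 0.08617 × 2260 K = 194.744 meV.
Eᵢ/kT = 0.331718, 4.00012, 5.05279.
Z = Σ gᵢe^(−Eᵢ/kT) = 3·e^(−0.331718) + 6·e^(−4.00012) + 1·e^(−5.05279) = 2.15307 + 0.109881 + 0.00639148 = 2.26934.
⟨E⟩ = 101.781 meV, ⟨E²⟩ = 36069.5 meV².
C_V/k_B = (⟨E²⟩ − ⟨E⟩²)/(kT)² = (36069.5 − 10359.4)/37925.2 = 0.6779.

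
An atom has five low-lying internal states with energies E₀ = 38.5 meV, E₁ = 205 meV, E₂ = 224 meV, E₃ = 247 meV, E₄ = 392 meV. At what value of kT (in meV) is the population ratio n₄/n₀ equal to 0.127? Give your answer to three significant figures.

171 meV

n₄/n₀ = exp[−(E₄−E₀)/kT] = 0.127.
⇒ (E₄−E₀)/kT = ln(1/0.127) = ln(7.8740) = 2.0636.
kT = 353.5 meV / 2.0636 = 171 meV.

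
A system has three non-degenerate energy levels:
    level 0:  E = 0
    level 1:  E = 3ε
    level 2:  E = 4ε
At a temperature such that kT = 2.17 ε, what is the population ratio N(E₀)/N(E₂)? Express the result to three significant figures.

n₀/n₂ = exp[−(E₀−E₂)/kT] = exp(−(-4ε)/(2.17ε)) = exp(1.8433) = 6.32.

6.32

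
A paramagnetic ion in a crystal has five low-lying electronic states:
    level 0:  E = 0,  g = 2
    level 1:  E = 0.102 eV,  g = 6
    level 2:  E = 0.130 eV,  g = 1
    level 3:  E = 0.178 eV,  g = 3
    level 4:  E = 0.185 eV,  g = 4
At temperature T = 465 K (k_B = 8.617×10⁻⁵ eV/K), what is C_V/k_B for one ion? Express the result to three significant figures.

1.52

k_BT = 8.617×10⁻⁵ × 465 K = 0.040069 eV.
Eᵢ/kT = 0, 2.5456, 3.2444, 4.4423, 4.6170.
Z = Σ gᵢe^(−Eᵢ/kT) = 2·e^(−0) + 6·e^(−2.5456) + 1·e^(−3.2444) + 3·e^(−4.4423) + 4·e^(−4.6170) = 2.0000 + 0.47056 + 0.038992 + 0.035307 + 0.039530 = 2.5844.
⟨E⟩ = 0.025795 eV, ⟨E²⟩ = 0.0031057 eV².
C_V/k_B = (⟨E²⟩ − ⟨E⟩²)/(kT)² = (0.0031057 − 0.00066538)/0.0016055 = 1.52.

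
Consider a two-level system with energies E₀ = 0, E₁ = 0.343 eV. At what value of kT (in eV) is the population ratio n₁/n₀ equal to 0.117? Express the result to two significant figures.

0.16 eV

n₁/n₀ = exp[−(E₁−E₀)/kT] = 0.117.
⇒ (E₁−E₀)/kT = ln(1/0.117) = ln(8.547) = 2.146.
kT = 0.343 eV / 2.146 = 0.16 eV.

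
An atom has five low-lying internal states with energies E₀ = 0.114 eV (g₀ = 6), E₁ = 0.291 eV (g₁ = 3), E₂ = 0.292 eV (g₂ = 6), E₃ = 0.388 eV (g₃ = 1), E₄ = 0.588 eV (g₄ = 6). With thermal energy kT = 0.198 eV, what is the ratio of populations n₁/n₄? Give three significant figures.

n₁/n₄ = (g₁/g₄) exp[−(E₁−E₄)/kT] = (3/6) × exp(−(-0.297 eV)/(0.198 eV)) = (3/6) × exp(1.5000) = 2.24.

2.24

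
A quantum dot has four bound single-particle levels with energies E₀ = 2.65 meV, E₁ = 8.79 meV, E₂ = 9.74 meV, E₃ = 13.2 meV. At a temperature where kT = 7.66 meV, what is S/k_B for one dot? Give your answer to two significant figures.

1.3

Eᵢ/kT = 0.3460, 1.148, 1.272, 1.723.
Z = Σ e^(−Eᵢ/kT) = e^(−0.3460) + e^(−1.148) + e^(−1.272) + e^(−1.723) = 0.7075 + 0.3173 + 0.2803 + 0.1785 = 1.484.
⟨E⟩ = Σ EᵢPᵢ = 6.570 meV.
S/k_B = ln Z + ⟨E⟩/kT = ln(1.484) + 6.570/7.66 = 0.3947 + 0.8577 = 1.3.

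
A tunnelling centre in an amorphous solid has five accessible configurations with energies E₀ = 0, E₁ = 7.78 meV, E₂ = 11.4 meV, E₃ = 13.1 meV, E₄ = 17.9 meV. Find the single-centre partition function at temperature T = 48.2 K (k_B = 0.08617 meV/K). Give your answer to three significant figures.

k_BT = 0.08617 × 48.2 K = 4.1534 meV.
Eᵢ/kT = 0, 1.8732, 2.7447, 3.1540, 4.3097.
Z = Σ e^(−Eᵢ/kT) = e^(−0) + e^(−1.8732) + e^(−2.7447) + e^(−3.1540) + e^(−4.3097) = 1.0000 + 0.15363 + 0.064268 + 0.042681 + 0.013438 = 1.2740.

Z = 1.27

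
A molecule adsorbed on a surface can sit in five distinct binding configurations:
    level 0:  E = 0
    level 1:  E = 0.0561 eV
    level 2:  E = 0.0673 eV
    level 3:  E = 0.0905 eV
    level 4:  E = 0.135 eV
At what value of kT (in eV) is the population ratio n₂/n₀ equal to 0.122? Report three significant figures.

n₂/n₀ = exp[−(E₂−E₀)/kT] = 0.122.
⇒ (E₂−E₀)/kT = ln(1/0.122) = ln(8.1967) = 2.1037.
kT = 0.0673 eV / 2.1037 = 0.0320 eV.

0.0320 eV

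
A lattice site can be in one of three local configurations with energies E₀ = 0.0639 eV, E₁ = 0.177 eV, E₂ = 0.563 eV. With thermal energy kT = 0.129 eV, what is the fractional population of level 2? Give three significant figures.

0.0145

Eᵢ/kT = 0.49535, 1.3721, 4.3643.
Z = Σ e^(−Eᵢ/kT) = e^(−0.49535) + e^(−1.3721) + e^(−4.3643) = 0.60936 + 0.25357 + 0.012724 = 0.87565.
P₂ = e^(−E₂/kT) / Z = 0.012724/0.87565 = 0.0145.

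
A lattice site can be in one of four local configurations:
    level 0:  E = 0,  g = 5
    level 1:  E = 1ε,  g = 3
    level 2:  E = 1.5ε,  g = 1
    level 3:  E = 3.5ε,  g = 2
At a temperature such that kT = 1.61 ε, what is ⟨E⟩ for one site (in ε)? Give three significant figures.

0.415 ε

Eᵢ/kT = 0, 0.62112, 0.93168, 2.1739.
Z = Σ gᵢe^(−Eᵢ/kT) = 5·e^(−0) + 3·e^(−0.62112) + 1·e^(−0.93168) + 2·e^(−2.1739) = 5.0000 + 1.6120 + 0.39389 + 0.22747 = 7.2334.
⟨E⟩ = Σ Eᵢ gᵢe^(−Eᵢ/kT) / Z = (0·5.0000 + 1·1.6120 + 1.5·0.39389 + 3.5·0.22747) / 7.2334 = 0.415 ε.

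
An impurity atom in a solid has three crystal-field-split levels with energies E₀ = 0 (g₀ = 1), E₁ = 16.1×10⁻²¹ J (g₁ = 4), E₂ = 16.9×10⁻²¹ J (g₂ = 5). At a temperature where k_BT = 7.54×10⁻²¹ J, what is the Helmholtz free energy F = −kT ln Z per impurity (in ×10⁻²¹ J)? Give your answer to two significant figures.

-5.2 ×10⁻²¹ J

Eᵢ/kT = 0, 2.135, 2.241.
Z = Σ gᵢe^(−Eᵢ/kT) = 1·e^(−0) + 4·e^(−2.135) + 5·e^(−2.241) = 1.000 + 0.4730 + 0.5318 = 2.005.
F = −kT ln Z = −7.54 × ln(2.005) = −7.54 × 0.6956 = -5.2 ×10⁻²¹ J.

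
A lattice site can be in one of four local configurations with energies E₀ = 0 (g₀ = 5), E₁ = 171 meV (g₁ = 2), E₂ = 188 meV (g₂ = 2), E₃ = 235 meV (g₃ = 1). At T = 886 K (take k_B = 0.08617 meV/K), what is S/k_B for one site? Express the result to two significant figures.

k_BT = 0.08617 × 886 K = 76.35 meV.
Eᵢ/kT = 0, 2.240, 2.462, 3.078.
Z = Σ gᵢe^(−Eᵢ/kT) = 5·e^(−0) + 2·e^(−2.240) + 2·e^(−2.462) + 1·e^(−3.078) = 5.000 + 0.2129 + 0.1705 + 0.04605 = 5.429.
⟨E⟩ = Σ EᵢPᵢ = 14.60 meV.
S/k_B = ln Z + ⟨E⟩/kT = ln(5.429) + 14.60/76.35 = 1.692 + 0.1912 = 1.9.

1.9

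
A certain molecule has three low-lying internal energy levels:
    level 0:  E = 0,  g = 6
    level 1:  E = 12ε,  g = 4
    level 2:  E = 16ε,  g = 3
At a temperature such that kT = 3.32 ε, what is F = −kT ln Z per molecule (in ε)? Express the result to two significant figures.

-6.0 ε

Eᵢ/kT = 0, 3.614, 4.819.
Z = Σ gᵢe^(−Eᵢ/kT) = 6·e^(−0) + 4·e^(−3.614) + 3·e^(−4.819) = 6.000 + 0.1078 + 0.02422 = 6.132.
F = −kT ln Z = −3.32 × ln(6.132) = −3.32 × 1.814 = -6.0 ε.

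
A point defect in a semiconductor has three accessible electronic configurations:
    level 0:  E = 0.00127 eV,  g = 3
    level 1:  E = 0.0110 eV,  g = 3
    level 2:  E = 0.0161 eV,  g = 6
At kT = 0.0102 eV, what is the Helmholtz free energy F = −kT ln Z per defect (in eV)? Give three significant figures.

Eᵢ/kT = 0.12451, 1.0784, 1.5784.
Z = Σ gᵢe^(−Eᵢ/kT) = 3·e^(−0.12451) + 3·e^(−1.0784) + 6·e^(−1.5784) = 2.6488 + 1.0204 + 1.2378 = 4.9070.
F = −kT ln Z = −0.0102 × ln(4.9070) = −0.0102 × 1.5907 = -0.0162 eV.

-0.0162 eV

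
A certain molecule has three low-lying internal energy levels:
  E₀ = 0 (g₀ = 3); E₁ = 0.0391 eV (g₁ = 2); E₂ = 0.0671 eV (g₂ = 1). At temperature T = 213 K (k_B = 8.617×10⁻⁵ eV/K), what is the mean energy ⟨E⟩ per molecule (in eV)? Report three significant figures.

0.00338 eV

k_BT = 8.617×10⁻⁵ × 213 K = 0.018354 eV.
Eᵢ/kT = 0, 2.1303, 3.6559.
Z = Σ gᵢe^(−Eᵢ/kT) = 3·e^(−0) + 2·e^(−2.1303) + 1·e^(−3.6559) = 3.0000 + 0.23760 + 0.025838 = 3.2634.
⟨E⟩ = Σ Eᵢ gᵢe^(−Eᵢ/kT) / Z = (0·3.0000 + 0.0391·0.23760 + 0.0671·0.025838) / 3.2634 = 0.00338 eV.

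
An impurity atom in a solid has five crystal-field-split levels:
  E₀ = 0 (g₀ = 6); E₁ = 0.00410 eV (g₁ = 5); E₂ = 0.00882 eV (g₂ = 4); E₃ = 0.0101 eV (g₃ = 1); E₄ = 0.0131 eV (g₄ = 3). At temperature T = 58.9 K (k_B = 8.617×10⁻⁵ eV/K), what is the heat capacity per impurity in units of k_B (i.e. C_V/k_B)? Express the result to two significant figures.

0.43

k_BT = 8.617×10⁻⁵ × 58.9 K = 0.005075 eV.
Eᵢ/kT = 0, 0.8079, 1.738, 1.990, 2.581.
Z = Σ gᵢe^(−Eᵢ/kT) = 6·e^(−0) + 5·e^(−0.8079) + 4·e^(−1.738) + 1·e^(−1.990) + 3·e^(−2.581) = 6.000 + 2.229 + 0.7035 + 0.1367 + 0.2271 = 9.296.
⟨E⟩ = 0.002119 eV, ⟨E²⟩ = 0.00001561 eV².
C_V/k_B = (⟨E²⟩ − ⟨E⟩²)/(kT)² = (0.00001561 − 0.000004490)/0.00002576 = 0.43.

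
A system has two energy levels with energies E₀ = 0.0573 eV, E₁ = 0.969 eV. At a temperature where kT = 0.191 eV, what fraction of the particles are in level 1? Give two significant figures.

0.0084

Eᵢ/kT = 0.3000, 5.073.
Z = Σ e^(−Eᵢ/kT) = e^(−0.3000) + e^(−5.073) = 0.7408 + 0.006264 = 0.7471.
P₁ = e^(−E₁/kT) / Z = 0.006264/0.7471 = 0.0084.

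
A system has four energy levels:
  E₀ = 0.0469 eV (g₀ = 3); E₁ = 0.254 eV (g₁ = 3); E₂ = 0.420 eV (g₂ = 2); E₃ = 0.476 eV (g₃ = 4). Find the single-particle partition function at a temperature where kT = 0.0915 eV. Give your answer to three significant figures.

Eᵢ/kT = 0.51257, 2.7760, 4.5902, 5.2022.
Z = Σ gᵢe^(−Eᵢ/kT) = 3·e^(−0.51257) + 3·e^(−2.7760) + 2·e^(−4.5902) + 4·e^(−5.2022) = 1.7969 + 0.18686 + 0.020302 + 0.022018 = 2.0261.

Z = 2.03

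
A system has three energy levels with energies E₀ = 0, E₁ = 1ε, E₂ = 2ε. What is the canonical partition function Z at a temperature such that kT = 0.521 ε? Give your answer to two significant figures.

Z = 1.2

Eᵢ/kT = 0, 1.919, 3.839.
Z = Σ e^(−Eᵢ/kT) = e^(−0) + e^(−1.919) + e^(−3.839) = 1.000 + 0.1468 + 0.02152 = 1.168.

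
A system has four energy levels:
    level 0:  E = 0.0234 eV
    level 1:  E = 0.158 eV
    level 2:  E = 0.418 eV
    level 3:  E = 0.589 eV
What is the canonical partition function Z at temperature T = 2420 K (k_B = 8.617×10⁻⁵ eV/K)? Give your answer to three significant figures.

k_BT = 8.617×10⁻⁵ × 2420 K = 0.20853 eV.
Eᵢ/kT = 0.11221, 0.75768, 2.0045, 2.8245.
Z = Σ e^(−Eᵢ/kT) = e^(−0.11221) + e^(−0.75768) + e^(−2.0045) + e^(−2.8245) = 0.89386 + 0.46875 + 0.13473 + 0.059338 = 1.5567.

Z = 1.56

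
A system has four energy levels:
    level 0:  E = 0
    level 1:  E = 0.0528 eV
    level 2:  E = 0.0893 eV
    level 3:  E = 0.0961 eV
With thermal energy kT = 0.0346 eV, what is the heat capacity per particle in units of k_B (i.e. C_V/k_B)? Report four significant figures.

0.8330

Eᵢ/kT = 0, 1.52601, 2.58092, 2.77746.
Z = Σ e^(−Eᵢ/kT) = e^(−0) + e^(−1.52601) + e^(−2.58092) + e^(−2.77746) = 1.00000 + 0.217401 + 0.0757043 + 0.0621963 = 1.35530.
⟨E⟩ = 0.0178678 eV, ⟨E²⟩ = 0.00131645 eV².
C_V/k_B = (⟨E²⟩ − ⟨E⟩²)/(kT)² = (0.00131645 − 0.000319258)/0.00119716 = 0.8330.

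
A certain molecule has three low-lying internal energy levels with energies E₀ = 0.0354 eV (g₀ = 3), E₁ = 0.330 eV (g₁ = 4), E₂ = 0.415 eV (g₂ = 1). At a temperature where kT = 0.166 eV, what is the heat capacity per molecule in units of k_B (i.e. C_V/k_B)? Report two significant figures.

Eᵢ/kT = 0.2133, 1.988, 2.500.
Z = Σ gᵢe^(−Eᵢ/kT) = 3·e^(−0.2133) + 4·e^(−1.988) + 1·e^(−2.500) = 2.424 + 0.5479 + 0.08208 = 3.054.
⟨E⟩ = 0.09845 eV, ⟨E²⟩ = 0.02516 eV².
C_V/k_B = (⟨E²⟩ − ⟨E⟩²)/(kT)² = (0.02516 − 0.009692)/0.02756 = 0.56.

0.56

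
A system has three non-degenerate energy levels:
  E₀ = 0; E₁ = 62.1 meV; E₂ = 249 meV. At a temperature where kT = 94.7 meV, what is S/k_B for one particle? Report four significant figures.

0.7976

Eᵢ/kT = 0, 0.655755, 2.62936.
Z = Σ e^(−Eᵢ/kT) = e^(−0) + e^(−0.655755) + e^(−2.62936) = 1.00000 + 0.519050 + 0.0721246 = 1.59117.
⟨E⟩ = Σ EᵢPᵢ = 31.5441 meV.
S/k_B = ln Z + ⟨E⟩/kT = ln(1.59117) + 31.5441/94.7 = 0.464470 + 0.333095 = 0.7976.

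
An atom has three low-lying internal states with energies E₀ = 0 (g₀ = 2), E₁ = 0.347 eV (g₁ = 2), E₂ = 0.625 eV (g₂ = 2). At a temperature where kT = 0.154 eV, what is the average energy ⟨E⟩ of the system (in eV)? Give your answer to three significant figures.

Eᵢ/kT = 0, 2.2532, 4.0584.
Z = Σ gᵢe^(−Eᵢ/kT) = 2·e^(−0) + 2·e^(−2.2532) + 2·e^(−4.0584) = 2.0000 + 0.21012 + 0.034553 = 2.2447.
⟨E⟩ = Σ Eᵢ gᵢe^(−Eᵢ/kT) / Z = (0·2.0000 + 0.347·0.21012 + 0.625·0.034553) / 2.2447 = 0.0421 eV.

0.0421 eV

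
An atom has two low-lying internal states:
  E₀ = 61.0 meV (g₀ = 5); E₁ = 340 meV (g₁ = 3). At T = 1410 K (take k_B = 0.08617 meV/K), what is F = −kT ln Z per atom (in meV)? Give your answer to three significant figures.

-142 meV

k_BT = 0.08617 × 1410 K = 121.50 meV.
Eᵢ/kT = 0.50206, 2.7984.
Z = Σ gᵢe^(−Eᵢ/kT) = 5·e^(−0.50206) + 3·e^(−2.7984) = 3.0264 + 0.18272 = 3.2091.
F = −kT ln Z = −121.50 × ln(3.2091) = −121.50 × 1.1660 = -142 meV.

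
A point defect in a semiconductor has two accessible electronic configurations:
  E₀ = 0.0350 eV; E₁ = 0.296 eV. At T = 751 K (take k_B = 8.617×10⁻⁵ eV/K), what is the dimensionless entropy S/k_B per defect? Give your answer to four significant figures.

0.08778

k_BT = 8.617×10⁻⁵ × 751 K = 0.0647137 eV.
Eᵢ/kT = 0.540844, 4.57399.
Z = Σ e^(−Eᵢ/kT) = e^(−0.540844) + e^(−4.57399) = 0.582257 + 0.0103167 = 0.592574.
⟨E⟩ = Σ EᵢPᵢ = 0.0395440 eV.
S/k_B = ln Z + ⟨E⟩/kT = ln(0.592574) + 0.0395440/0.0647137 = -0.523280 + 0.611061 = 0.08778.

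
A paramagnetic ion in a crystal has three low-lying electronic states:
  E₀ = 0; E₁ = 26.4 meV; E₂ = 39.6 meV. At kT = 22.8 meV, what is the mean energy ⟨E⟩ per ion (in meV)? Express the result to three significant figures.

Eᵢ/kT = 0, 1.1579, 1.7368.
Z = Σ e^(−Eᵢ/kT) = e^(−0) + e^(−1.1579) + e^(−1.7368) = 1.0000 + 0.31415 + 0.17608 = 1.4902.
⟨E⟩ = Σ Eᵢ e^(−Eᵢ/kT) / Z = (0·1.0000 + 26.4·0.31415 + 39.6·0.17608) / 1.4902 = 10.2 meV.

10.2 meV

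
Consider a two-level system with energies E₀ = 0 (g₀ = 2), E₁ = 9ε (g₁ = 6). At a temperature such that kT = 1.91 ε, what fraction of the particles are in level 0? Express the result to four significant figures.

0.9737

Eᵢ/kT = 0, 4.71204.
Z = Σ gᵢe^(−Eᵢ/kT) = 2·e^(−0) + 6·e^(−4.71204) = 2.00000 + 0.0539186 = 2.05392.
P₀ = g₀ e^(−E₀/kT) / Z = 2.00000/2.05392 = 0.9737.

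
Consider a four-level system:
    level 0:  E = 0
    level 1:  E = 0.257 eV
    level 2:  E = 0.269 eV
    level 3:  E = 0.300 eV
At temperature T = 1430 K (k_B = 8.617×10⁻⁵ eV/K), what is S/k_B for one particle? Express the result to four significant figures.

k_BT = 8.617×10⁻⁵ × 1430 K = 0.123223 eV.
Eᵢ/kT = 0, 2.08565, 2.18303, 2.43461.
Z = Σ e^(−Eᵢ/kT) = e^(−0) + e^(−2.08565) + e^(−2.18303) + e^(−2.43461) = 1.00000 + 0.124226 + 0.112700 + 0.0876319 = 1.32456.
⟨E⟩ = Σ EᵢPᵢ = 0.0668388 eV.
S/k_B = ln Z + ⟨E⟩/kT = ln(1.32456) + 0.0668388/0.123223 = 0.281080 + 0.542421 = 0.8235.

0.8235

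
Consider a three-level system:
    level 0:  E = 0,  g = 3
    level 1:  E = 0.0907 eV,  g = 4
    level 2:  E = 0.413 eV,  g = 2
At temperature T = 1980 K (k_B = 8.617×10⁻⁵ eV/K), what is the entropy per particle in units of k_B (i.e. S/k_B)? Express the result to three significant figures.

k_BT = 8.617×10⁻⁵ × 1980 K = 0.17062 eV.
Eᵢ/kT = 0, 0.53159, 2.4206.
Z = Σ gᵢe^(−Eᵢ/kT) = 3·e^(−0) + 4·e^(−0.53159) + 2·e^(−2.4206) = 3.0000 + 2.3507 + 0.17774 = 5.5284.
⟨E⟩ = Σ EᵢPᵢ = 0.051844 eV.
S/k_B = ln Z + ⟨E⟩/kT = ln(5.5284) + 0.051844/0.17062 = 1.7099 + 0.30386 = 2.01.

2.01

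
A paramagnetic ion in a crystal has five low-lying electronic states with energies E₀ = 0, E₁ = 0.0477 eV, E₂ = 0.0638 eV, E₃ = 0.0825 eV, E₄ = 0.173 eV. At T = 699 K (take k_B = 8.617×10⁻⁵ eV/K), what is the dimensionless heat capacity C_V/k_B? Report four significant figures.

0.4227

k_BT = 8.617×10⁻⁵ × 699 K = 0.0602328 eV.
Eᵢ/kT = 0, 0.791927, 1.05922, 1.36969, 2.87219.
Z = Σ e^(−Eᵢ/kT) = e^(−0) + e^(−0.791927) + e^(−1.05922) + e^(−1.36969) + e^(−2.87219) = 1.00000 + 0.452971 + 0.346726 + 0.254186 + 0.0565749 = 2.11046.
⟨E⟩ = 0.0352936 eV, ⟨E²⟩ = 0.00277913 eV².
C_V/k_B = (⟨E²⟩ − ⟨E⟩²)/(kT)² = (0.00277913 − 0.00124564)/0.00362799 = 0.4227.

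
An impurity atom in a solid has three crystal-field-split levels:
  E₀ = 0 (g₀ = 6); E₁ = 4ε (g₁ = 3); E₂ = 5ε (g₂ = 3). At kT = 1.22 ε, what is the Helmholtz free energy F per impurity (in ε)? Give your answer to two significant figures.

-2.2 ε

Eᵢ/kT = 0, 3.279, 4.098.
Z = Σ gᵢe^(−Eᵢ/kT) = 6·e^(−0) + 3·e^(−3.279) + 3·e^(−4.098) = 6.000 + 0.1130 + 0.04982 = 6.163.
F = −kT ln Z = −1.22 × ln(6.163) = −1.22 × 1.819 = -2.2 ε.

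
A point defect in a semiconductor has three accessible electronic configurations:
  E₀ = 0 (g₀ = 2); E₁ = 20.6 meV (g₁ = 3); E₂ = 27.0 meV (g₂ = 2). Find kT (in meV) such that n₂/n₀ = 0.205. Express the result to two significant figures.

17 meV

n₂/n₀ = (g₂/g₀) exp[−(E₂−E₀)/kT] = 0.205.
⇒ (E₂−E₀)/kT = ln((2/2)/0.205) = ln(4.878) = 1.585.
kT = 27.0 meV / 1.585 = 17 meV.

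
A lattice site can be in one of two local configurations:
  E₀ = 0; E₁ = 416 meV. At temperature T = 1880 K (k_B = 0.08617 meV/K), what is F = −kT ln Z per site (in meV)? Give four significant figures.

k_BT = 0.08617 × 1880 K = 162.000 meV.
Eᵢ/kT = 0, 2.56790.
Z = Σ e^(−Eᵢ/kT) = e^(−0) + e^(−2.56790) = 1.00000 + 0.0766964 = 1.07670.
F = −kT ln Z = −162.000 × ln(1.07670) = −162.000 × 0.0739008 = -11.97 meV.

-11.97 meV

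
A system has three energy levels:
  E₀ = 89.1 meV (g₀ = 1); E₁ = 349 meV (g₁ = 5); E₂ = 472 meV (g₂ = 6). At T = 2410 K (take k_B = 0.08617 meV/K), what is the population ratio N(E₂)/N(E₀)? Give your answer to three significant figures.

k_BT = 0.08617 × 2410 K = 207.67 meV.
n₂/n₀ = (g₂/g₀) exp[−(E₂−E₀)/kT] = (6/1) × exp(−(382.9 meV)/(207.67 meV)) = (6/1) × exp(-1.8438) = 0.949.

0.949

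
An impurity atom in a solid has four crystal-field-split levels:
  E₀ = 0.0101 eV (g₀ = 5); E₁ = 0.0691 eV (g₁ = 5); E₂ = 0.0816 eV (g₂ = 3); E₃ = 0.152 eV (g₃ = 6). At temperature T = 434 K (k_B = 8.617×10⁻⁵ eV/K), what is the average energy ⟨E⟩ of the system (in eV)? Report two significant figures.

0.027 eV

k_BT = 8.617×10⁻⁵ × 434 K = 0.03740 eV.
Eᵢ/kT = 0.2701, 1.848, 2.182, 4.064.
Z = Σ gᵢe^(−Eᵢ/kT) = 5·e^(−0.2701) + 5·e^(−1.848) + 3·e^(−2.182) + 6·e^(−4.064) = 3.817 + 0.7878 + 0.3384 + 0.1031 = 5.046.
⟨E⟩ = Σ Eᵢ gᵢe^(−Eᵢ/kT) / Z = (0.0101·3.817 + 0.0691·0.7878 + 0.0816·0.3384 + 0.152·0.1031) / 5.046 = 0.027 eV.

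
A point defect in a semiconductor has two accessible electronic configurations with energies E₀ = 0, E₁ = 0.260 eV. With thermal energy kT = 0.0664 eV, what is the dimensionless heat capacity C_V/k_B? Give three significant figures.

0.294

Eᵢ/kT = 0, 3.9157.
Z = Σ e^(−Eᵢ/kT) = e^(−0) + e^(−3.9157) = 1.0000 + 0.019927 = 1.0199.
⟨E⟩ = 0.0050799 eV, ⟨E²⟩ = 0.0013208 eV².
C_V/k_B = (⟨E²⟩ − ⟨E⟩²)/(kT)² = (0.0013208 − 0.000025805)/0.0044090 = 0.294.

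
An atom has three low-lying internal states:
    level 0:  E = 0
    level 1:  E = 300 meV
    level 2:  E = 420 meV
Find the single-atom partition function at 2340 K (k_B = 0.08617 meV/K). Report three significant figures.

k_BT = 0.08617 × 2340 K = 201.64 meV.
Eᵢ/kT = 0, 1.4878, 2.0829.
Z = Σ e^(−Eᵢ/kT) = e^(−0) + e^(−1.4878) + e^(−2.0829) = 1.0000 + 0.22587 + 0.12457 = 1.3504.

Z = 1.35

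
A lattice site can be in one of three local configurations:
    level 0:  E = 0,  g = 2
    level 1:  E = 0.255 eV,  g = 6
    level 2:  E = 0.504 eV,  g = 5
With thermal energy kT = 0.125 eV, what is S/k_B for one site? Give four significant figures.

1.733

Eᵢ/kT = 0, 2.04000, 4.03200.
Z = Σ gᵢe^(−Eᵢ/kT) = 2·e^(−0) + 6·e^(−2.04000) + 5·e^(−4.03200) = 2.00000 + 0.780172 + 0.0886941 = 2.86887.
⟨E⟩ = Σ EᵢPᵢ = 0.0849274 eV.
S/k_B = ln Z + ⟨E⟩/kT = ln(2.86887) + 0.0849274/0.125 = 1.05392 + 0.679419 = 1.733.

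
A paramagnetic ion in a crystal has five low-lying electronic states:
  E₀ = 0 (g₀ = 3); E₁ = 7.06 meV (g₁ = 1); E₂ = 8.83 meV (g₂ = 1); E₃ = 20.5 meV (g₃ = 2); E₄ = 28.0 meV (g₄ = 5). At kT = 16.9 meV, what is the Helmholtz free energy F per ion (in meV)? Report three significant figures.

Eᵢ/kT = 0, 0.41775, 0.52249, 1.2130, 1.6568.
Z = Σ gᵢe^(−Eᵢ/kT) = 3·e^(−0) + 1·e^(−0.41775) + 1·e^(−0.52249) + 2·e^(−1.2130) + 5·e^(−1.6568) = 3.0000 + 0.65853 + 0.59304 + 0.59461 + 0.95374 = 5.7999.
F = −kT ln Z = −16.9 × ln(5.7999) = −16.9 × 1.7578 = -29.7 meV.

-29.7 meV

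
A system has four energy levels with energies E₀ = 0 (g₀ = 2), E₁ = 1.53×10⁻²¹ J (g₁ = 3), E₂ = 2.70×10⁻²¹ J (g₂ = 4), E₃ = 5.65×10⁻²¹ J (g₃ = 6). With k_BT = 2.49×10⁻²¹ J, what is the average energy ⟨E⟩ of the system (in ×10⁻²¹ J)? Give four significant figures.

1.723 ×10⁻²¹ J

Eᵢ/kT = 0, 0.614458, 1.08434, 2.26908.
Z = Σ gᵢe^(−Eᵢ/kT) = 2·e^(−0) + 3·e^(−0.614458) + 4·e^(−1.08434) + 6·e^(−2.26908) = 2.00000 + 1.62280 + 1.35250 + 0.620444 = 5.59574.
⟨E⟩ = Σ Eᵢ gᵢe^(−Eᵢ/kT) / Z = (0·2.00000 + 1.53·1.62280 + 2.70·1.35250 + 5.65·0.620444) / 5.59574 = 1.723 ×10⁻²¹ J.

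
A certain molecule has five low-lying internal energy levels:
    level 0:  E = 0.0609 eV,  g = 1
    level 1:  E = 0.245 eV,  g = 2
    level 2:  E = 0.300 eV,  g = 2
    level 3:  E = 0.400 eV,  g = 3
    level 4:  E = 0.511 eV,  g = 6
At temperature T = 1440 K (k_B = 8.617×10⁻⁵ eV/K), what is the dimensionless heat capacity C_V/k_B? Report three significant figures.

1.44

k_BT = 8.617×10⁻⁵ × 1440 K = 0.12408 eV.
Eᵢ/kT = 0.49081, 1.9745, 2.4178, 3.2237, 4.1183.
Z = Σ gᵢe^(−Eᵢ/kT) = 1·e^(−0.49081) + 2·e^(−1.9745) + 2·e^(−2.4178) + 3·e^(−3.2237) + 6·e^(−4.1183) = 0.61213 + 0.27766 + 0.17823 + 0.11942 + 0.097633 = 1.2851.
⟨E⟩ = 0.19954 eV, ⟨E²⟩ = 0.061924 eV².
C_V/k_B = (⟨E²⟩ − ⟨E⟩²)/(kT)² = (0.061924 − 0.039816)/0.015396 = 1.44.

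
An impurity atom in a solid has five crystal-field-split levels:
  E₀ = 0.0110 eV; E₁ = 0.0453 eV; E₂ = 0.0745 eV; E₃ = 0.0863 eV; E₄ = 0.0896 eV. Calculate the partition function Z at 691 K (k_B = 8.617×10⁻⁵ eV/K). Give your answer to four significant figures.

Z = 2.042

k_BT = 8.617×10⁻⁵ × 691 K = 0.0595435 eV.
Eᵢ/kT = 0.184739, 0.760788, 1.25119, 1.44936, 1.50478.
Z = Σ e^(−Eᵢ/kT) = e^(−0.184739) + e^(−0.760788) + e^(−1.25119) + e^(−1.44936) + e^(−1.50478) = 0.831321 + 0.467298 + 0.286164 + 0.234720 + 0.222066 = 2.04157.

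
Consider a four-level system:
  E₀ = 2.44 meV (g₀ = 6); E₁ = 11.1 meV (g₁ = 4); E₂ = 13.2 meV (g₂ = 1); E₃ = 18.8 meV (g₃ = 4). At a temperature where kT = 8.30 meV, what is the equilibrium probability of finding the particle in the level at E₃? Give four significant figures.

Eᵢ/kT = 0.293976, 1.33735, 1.59036, 2.26506.
Z = Σ gᵢe^(−Eᵢ/kT) = 6·e^(−0.293976) + 4·e^(−1.33735) + 1·e^(−1.59036) + 4·e^(−2.26506) = 4.47177 + 1.05016 + 0.203852 + 0.415295 = 6.14108.
P₃ = g₃ e^(−E₃/kT) / Z = 0.415295/6.14108 = 0.06763.

0.06763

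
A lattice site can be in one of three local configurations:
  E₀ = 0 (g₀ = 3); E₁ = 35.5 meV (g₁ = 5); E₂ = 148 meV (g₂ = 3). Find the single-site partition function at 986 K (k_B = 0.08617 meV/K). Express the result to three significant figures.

k_BT = 0.08617 × 986 K = 84.964 meV.
Eᵢ/kT = 0, 0.41782, 1.7419.
Z = Σ gᵢe^(−Eᵢ/kT) = 3·e^(−0) + 5·e^(−0.41782) + 3·e^(−1.7419) = 3.0000 + 3.2924 + 0.52556 = 6.8180.

Z = 6.82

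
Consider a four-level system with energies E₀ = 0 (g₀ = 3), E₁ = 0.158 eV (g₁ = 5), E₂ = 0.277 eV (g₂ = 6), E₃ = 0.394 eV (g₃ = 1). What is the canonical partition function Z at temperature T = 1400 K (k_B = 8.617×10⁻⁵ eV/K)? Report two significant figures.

k_BT = 8.617×10⁻⁵ × 1400 K = 0.1206 eV.
Eᵢ/kT = 0, 1.310, 2.297, 3.267.
Z = Σ gᵢe^(−Eᵢ/kT) = 3·e^(−0) + 5·e^(−1.310) + 6·e^(−2.297) + 1·e^(−3.267) = 3.000 + 1.349 + 0.6034 + 0.03812 = 4.991.

Z = 5.0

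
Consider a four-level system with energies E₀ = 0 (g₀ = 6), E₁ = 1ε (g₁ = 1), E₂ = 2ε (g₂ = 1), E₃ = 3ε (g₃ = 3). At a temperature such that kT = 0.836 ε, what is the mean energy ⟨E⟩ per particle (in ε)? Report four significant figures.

0.1133 ε

Eᵢ/kT = 0, 1.19617, 2.39234, 3.58852.
Z = Σ gᵢe^(−Eᵢ/kT) = 6·e^(−0) + 1·e^(−1.19617) + 1·e^(−2.39234) + 3·e^(−3.58852) = 6.00000 + 0.302350 + 0.0914155 + 0.0829176 = 6.47668.
⟨E⟩ = Σ Eᵢ gᵢe^(−Eᵢ/kT) / Z = (0·6.00000 + 1·0.302350 + 2·0.0914155 + 3·0.0829176) / 6.47668 = 0.1133 ε.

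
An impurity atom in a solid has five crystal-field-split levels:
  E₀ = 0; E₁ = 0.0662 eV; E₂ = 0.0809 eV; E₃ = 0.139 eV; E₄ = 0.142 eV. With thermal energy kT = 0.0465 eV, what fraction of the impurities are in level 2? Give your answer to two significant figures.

0.12

Eᵢ/kT = 0, 1.424, 1.740, 2.989, 3.054.
Z = Σ e^(−Eᵢ/kT) = e^(−0) + e^(−1.424) + e^(−1.740) + e^(−2.989) + e^(−3.054) = 1.000 + 0.2407 + 0.1755 + 0.05034 + 0.04717 = 1.514.
P₂ = e^(−E₂/kT) / Z = 0.1755/1.514 = 0.12.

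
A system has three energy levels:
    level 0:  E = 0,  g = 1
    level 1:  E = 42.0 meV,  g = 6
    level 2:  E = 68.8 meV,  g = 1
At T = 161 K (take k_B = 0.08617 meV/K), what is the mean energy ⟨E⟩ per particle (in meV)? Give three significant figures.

9.78 meV

k_BT = 0.08617 × 161 K = 13.873 meV.
Eᵢ/kT = 0, 3.0275, 4.9593.
Z = Σ gᵢe^(−Eᵢ/kT) = 1·e^(−0) + 6·e^(−3.0275) + 1·e^(−4.9593) = 1.0000 + 0.29062 + 0.0070178 = 1.2976.
⟨E⟩ = Σ Eᵢ gᵢe^(−Eᵢ/kT) / Z = (0·1.0000 + 42.0·0.29062 + 68.8·0.0070178) / 1.2976 = 9.78 meV.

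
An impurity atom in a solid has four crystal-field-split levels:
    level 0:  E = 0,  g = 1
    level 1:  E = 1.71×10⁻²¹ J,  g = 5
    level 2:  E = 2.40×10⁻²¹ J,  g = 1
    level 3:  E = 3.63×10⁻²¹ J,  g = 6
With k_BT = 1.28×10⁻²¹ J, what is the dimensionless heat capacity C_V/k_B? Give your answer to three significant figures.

Eᵢ/kT = 0, 1.3359, 1.8750, 2.8359.
Z = Σ gᵢe^(−Eᵢ/kT) = 1·e^(−0) + 5·e^(−1.3359) + 1·e^(−1.8750) + 6·e^(−2.8359) = 1.0000 + 1.3146 + 0.15335 + 0.35199 = 2.8199.
⟨E⟩ = 1.3808, ⟨E²⟩ = 3.3212.
C_V/k_B = (⟨E²⟩ − ⟨E⟩²)/(kT)² = (3.3212 − 1.9066)/1.6384 = 0.863.

0.863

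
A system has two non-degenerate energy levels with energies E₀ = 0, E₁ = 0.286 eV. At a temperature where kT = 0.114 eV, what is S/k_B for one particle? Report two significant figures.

0.27

Eᵢ/kT = 0, 2.509.
Z = Σ e^(−Eᵢ/kT) = e^(−0) + e^(−2.509) = 1.000 + 0.08135 = 1.081.
⟨E⟩ = Σ EᵢPᵢ = 0.02152 eV.
S/k_B = ln Z + ⟨E⟩/kT = ln(1.081) + 0.02152/0.114 = 0.07789 + 0.1888 = 0.27.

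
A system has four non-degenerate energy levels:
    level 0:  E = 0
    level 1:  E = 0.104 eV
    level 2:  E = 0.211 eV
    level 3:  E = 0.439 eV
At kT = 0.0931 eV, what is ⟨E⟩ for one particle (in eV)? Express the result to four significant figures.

0.04156 eV

Eᵢ/kT = 0, 1.11708, 2.26638, 4.71536.
Z = Σ e^(−Eᵢ/kT) = e^(−0) + e^(−1.11708) + e^(−2.26638) + e^(−4.71536) = 1.00000 + 0.327234 + 0.103687 + 0.00895664 = 1.43988.
⟨E⟩ = Σ Eᵢ e^(−Eᵢ/kT) / Z = (0·1.00000 + 0.104·0.327234 + 0.211·0.103687 + 0.439·0.00895664) / 1.43988 = 0.04156 eV.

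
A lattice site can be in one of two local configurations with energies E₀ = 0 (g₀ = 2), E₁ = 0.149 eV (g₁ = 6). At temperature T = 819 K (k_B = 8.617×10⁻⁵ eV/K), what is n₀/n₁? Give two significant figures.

2.8

k_BT = 8.617×10⁻⁵ × 819 K = 0.07057 eV.
n₀/n₁ = (g₀/g₁) exp[−(E₀−E₁)/kT] = (2/6) × exp(−(-0.149 eV)/(0.07057 eV)) = (2/6) × exp(2.111) = 2.8.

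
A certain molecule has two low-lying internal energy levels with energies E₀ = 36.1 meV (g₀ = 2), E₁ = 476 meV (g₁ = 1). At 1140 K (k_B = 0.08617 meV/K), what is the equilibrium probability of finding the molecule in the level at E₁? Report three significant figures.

0.00565

k_BT = 0.08617 × 1140 K = 98.234 meV.
Eᵢ/kT = 0.36749, 4.8456.
Z = Σ gᵢe^(−Eᵢ/kT) = 2·e^(−0.36749) + 1·e^(−4.8456) = 1.3849 + 0.0078629 = 1.3928.
P₁ = g₁ e^(−E₁/kT) / Z = 0.0078629/1.3928 = 0.00565.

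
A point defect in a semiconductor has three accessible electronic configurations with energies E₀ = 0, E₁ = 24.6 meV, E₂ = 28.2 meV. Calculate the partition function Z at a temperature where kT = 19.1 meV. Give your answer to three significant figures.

Z = 1.50

Eᵢ/kT = 0, 1.2880, 1.4764.
Z = Σ e^(−Eᵢ/kT) = e^(−0) + e^(−1.2880) + e^(−1.4764) = 1.0000 + 0.27582 + 0.22846 = 1.5043.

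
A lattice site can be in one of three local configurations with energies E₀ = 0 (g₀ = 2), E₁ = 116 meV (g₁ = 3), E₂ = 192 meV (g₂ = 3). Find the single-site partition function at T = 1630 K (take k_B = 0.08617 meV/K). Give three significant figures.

Z = 4.08

k_BT = 0.08617 × 1630 K = 140.46 meV.
Eᵢ/kT = 0, 0.82586, 1.3669.
Z = Σ gᵢe^(−Eᵢ/kT) = 2·e^(−0) + 3·e^(−0.82586) + 3·e^(−1.3669) = 2.0000 + 1.3136 + 0.76469 = 4.0783.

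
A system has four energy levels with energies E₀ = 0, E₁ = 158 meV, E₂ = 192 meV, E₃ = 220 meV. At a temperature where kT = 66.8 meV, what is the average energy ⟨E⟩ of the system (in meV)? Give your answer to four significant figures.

28.50 meV

Eᵢ/kT = 0, 2.36527, 2.87425, 3.29341.
Z = Σ e^(−Eᵢ/kT) = e^(−0) + e^(−2.36527) + e^(−2.87425) + e^(−3.29341) = 1.00000 + 0.0939239 + 0.0564585 + 0.0371270 = 1.18751.
⟨E⟩ = Σ Eᵢ e^(−Eᵢ/kT) / Z = (0·1.00000 + 158·0.0939239 + 192·0.0564585 + 220·0.0371270) / 1.18751 = 28.50 meV.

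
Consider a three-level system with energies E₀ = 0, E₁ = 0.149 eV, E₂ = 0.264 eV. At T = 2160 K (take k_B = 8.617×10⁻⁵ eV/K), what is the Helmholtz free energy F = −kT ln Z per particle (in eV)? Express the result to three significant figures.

-0.0978 eV

k_BT = 8.617×10⁻⁵ × 2160 K = 0.18613 eV.
Eᵢ/kT = 0, 0.80052, 1.4184.
Z = Σ e^(−Eᵢ/kT) = e^(−0) + e^(−0.80052) + e^(−1.4184) = 1.0000 + 0.44910 + 0.24210 = 1.6912.
F = −kT ln Z = −0.18613 × ln(1.6912) = −0.18613 × 0.52544 = -0.0978 eV.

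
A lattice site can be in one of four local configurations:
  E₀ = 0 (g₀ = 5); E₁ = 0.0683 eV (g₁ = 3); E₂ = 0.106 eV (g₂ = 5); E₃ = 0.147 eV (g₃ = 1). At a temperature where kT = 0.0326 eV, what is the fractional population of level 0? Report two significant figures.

0.90

Eᵢ/kT = 0, 2.095, 3.252, 4.509.
Z = Σ gᵢe^(−Eᵢ/kT) = 5·e^(−0) + 3·e^(−2.095) + 5·e^(−3.252) + 1·e^(−4.509) = 5.000 + 0.3692 + 0.1935 + 0.01101 = 5.574.
P₀ = g₀ e^(−E₀/kT) / Z = 5.000/5.574 = 0.90.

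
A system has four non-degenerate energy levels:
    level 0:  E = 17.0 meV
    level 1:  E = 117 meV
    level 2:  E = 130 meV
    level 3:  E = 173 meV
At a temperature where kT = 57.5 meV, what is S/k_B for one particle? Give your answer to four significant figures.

0.8741

Eᵢ/kT = 0.295652, 2.03478, 2.26087, 3.00870.
Z = Σ e^(−Eᵢ/kT) = e^(−0.295652) + e^(−2.03478) + e^(−2.26087) + e^(−3.00870) = 0.744046 + 0.130709 + 0.104260 + 0.0493558 = 1.02837.
⟨E⟩ = Σ EᵢPᵢ = 48.6538 meV.
S/k_B = ln Z + ⟨E⟩/kT = ln(1.02837) + 48.6538/57.5 = 0.0279750 + 0.846153 = 0.8741.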